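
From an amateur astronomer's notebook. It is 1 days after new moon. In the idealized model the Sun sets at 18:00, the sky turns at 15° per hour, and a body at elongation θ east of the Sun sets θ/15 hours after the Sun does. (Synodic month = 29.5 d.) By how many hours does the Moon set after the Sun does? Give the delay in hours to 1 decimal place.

0.8 h

Elongation θ = 360° × 1/29.5 ≈ 12.2°.
The Moon trails the Sun by θ/15 = 12.2/15 ≈ 0.81 hours.
So the Moon sets 0.81 h after the Sun.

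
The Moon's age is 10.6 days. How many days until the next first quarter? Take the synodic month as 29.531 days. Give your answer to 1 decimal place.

First quarter occurs at elongation 90°, i.e. at age 29.531 × 90/360 = 7.383 d.
This lunation's first quarter (7.383 d) has passed, so add one period: 36.914 − 10.6 = 26.314 days.

26.3 days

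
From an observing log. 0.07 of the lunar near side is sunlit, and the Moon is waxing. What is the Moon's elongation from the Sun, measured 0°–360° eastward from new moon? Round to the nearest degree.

31°

From f = (1 − cos θ)/2: cos θ = 1 − 2×0.07 = 0.860; arccos → 30.7°.
The Moon is waxing (0°–180°), so θ = 30.7° directly.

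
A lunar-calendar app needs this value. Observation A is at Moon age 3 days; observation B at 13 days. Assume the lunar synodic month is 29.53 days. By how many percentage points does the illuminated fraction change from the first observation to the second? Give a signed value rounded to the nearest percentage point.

+87 percentage points

First observation: θ = 360°·3/29.53 = 36.6°, so f = 0.098.
Second observation: θ = 158.5°, f = 0.965.
Δf = 0.965 − 0.098 = +0.867, i.e. +87 pp.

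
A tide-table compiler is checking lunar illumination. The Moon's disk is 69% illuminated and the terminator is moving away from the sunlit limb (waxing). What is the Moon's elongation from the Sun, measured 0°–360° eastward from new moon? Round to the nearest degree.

Invert f = (1 − cos θ)/2 to get cos θ = 1 − 2(0.69) = -0.380, hence θ₀ = arccos -0.380 = 112.3°.
The Moon is waxing (0°–180°), so θ = 112.3° directly.

112°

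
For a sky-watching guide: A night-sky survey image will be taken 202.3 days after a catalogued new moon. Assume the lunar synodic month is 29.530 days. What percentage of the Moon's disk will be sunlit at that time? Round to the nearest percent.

202.3/29.530 = 6.851 lunations, so 6 complete cycles and 25.12 d into the next.
Phase angle: θ = 360°·(25.12 d)/(29.530 d) = 306.2°.
Illuminated fraction = (1 − cos 306.2°)/2 = (1 − 0.591)/2 ≈ 0.204, so 20%.

20%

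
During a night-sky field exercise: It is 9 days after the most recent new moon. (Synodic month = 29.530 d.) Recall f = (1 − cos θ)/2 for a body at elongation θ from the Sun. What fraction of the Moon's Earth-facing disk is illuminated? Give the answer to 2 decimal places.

0.67

Phase angle: θ = 360°·(9 d)/(29.530 d) = 109.7°.
cos 109.7° = (-0.337), so f = (1 − (-0.337))/2 = 0.669.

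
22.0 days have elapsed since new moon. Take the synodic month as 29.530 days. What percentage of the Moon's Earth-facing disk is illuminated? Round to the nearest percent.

Phase angle: θ = 360°·(22.0 d)/(29.530 d) = 268.2°.
Illuminated fraction = (1 − cos 268.2°)/2 = (1 − (-0.031))/2 ≈ 0.516, so 52%.

52%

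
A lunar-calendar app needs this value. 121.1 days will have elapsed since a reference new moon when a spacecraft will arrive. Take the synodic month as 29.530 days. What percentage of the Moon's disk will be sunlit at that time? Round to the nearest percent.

10%

121.1 d spans 4 complete synodic months (4 × 29.530 = 118.12 d) plus 2.98 d.
Elongation θ = 360° × 2.98/29.530 ≈ 36.3°.
With cos θ = 0.806, the lit fraction is (1 − 0.806)/2 ≈ 0.097, so 10%.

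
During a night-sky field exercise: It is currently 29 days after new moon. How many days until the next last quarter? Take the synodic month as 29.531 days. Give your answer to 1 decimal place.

Last quarter is 0.75 of the way through the cycle: age 0.75 × 29.531 = 22.148 d.
This lunation's last quarter (22.148 d) has passed, so add one period: 51.679 − 29 = 22.679 days.

22.7 days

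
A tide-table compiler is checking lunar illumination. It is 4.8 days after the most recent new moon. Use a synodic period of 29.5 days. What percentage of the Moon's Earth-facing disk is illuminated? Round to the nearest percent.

24%

Phase angle: θ = 360°·(4.8 d)/(29.5 d) = 58.6°.
cos 58.6° = 0.521, so f = (1 − 0.521)/2 = 0.239, so 24%.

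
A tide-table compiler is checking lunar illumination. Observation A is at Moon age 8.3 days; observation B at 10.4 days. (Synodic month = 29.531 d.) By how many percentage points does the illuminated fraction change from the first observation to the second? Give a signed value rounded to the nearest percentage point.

θ₁ = 360° × 8.3/29.531 = 101.2°, f₁ = (1 − cos θ₁)/2 = 0.597.
θ₂ = 360° × 10.4/29.531 = 126.8°, f₂ = (1 − cos θ₂)/2 = 0.799.
Change = f₂ − f₁ = +0.202 → +20 percentage points.

+20 percentage points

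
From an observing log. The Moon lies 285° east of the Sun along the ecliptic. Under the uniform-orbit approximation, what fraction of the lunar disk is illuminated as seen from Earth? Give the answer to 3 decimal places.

0.371

f = (1 − cos 285°)/2 = (1 − 0.259)/2 ≈ 0.371.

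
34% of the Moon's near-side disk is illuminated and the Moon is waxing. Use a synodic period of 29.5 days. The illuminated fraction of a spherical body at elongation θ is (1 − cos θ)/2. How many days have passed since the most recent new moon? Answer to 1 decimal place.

cos θ = 1 − 2f = 0.320, giving a principal value of 71.3°.
Before full moon the principal value applies: θ = 71.3°.
Age = 29.5 × 71.3°/360° ≈ 5.85 days.

5.8 days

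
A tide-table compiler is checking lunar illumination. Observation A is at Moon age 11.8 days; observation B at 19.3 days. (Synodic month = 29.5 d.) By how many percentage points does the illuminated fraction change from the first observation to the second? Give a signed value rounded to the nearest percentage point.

θ₁ = 360° × 11.8/29.5 = 144.0°, f₁ = (1 − cos θ₁)/2 = 0.905.
θ₂ = 360° × 19.3/29.5 = 235.5°, f₂ = (1 − cos θ₂)/2 = 0.783.
Change = f₂ − f₁ = -0.121 → -12 percentage points.

-12 percentage points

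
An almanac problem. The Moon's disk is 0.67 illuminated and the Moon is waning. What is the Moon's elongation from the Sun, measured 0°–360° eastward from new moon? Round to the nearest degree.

From f = (1 − cos θ)/2: cos θ = 1 − 2×0.67 = -0.340; arccos → 109.9°.
A waning Moon lies in 180°–360°, so θ = 360° − 109.9° = 250.1°.

250°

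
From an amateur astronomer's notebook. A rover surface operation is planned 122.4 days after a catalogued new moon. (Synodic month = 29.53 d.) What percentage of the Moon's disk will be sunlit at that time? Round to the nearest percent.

19%

122.4/29.53 = 4.145 lunations, so 4 complete cycles and 4.28 d into the next.
Elongation θ = 360° × 4.28/29.53 ≈ 52.2°.
Illuminated fraction = (1 − cos 52.2°)/2 = (1 − 0.613)/2 ≈ 0.193, so 19%.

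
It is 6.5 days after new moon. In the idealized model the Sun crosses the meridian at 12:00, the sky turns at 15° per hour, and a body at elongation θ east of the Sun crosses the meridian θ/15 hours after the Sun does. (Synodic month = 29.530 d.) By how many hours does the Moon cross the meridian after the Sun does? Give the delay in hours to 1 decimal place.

5.3 h

The Moon has covered 6.5/29.530 of its cycle, so θ ≈ 360° × 6.5/29.530 = 79.2°.
Delay after the Sun = 79.2° / (15°/h) ≈ 5.28 h.
So the Moon crosses the meridian 5.28 h after the Sun.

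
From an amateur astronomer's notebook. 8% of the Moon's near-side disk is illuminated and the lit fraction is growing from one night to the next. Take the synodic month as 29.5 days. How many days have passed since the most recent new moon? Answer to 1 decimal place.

2.7 days

cos θ = 1 − 2f = 0.840, giving a principal value of 32.9°.
Before full moon the principal value applies: θ = 32.9°.
At 360°/29.5 d per day, 32.9° corresponds to 2.69 days.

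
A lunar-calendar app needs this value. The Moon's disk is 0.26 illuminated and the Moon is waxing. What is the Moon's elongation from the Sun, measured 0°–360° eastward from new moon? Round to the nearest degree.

61°

From f = (1 − cos θ)/2: cos θ = 1 − 2×0.26 = 0.480; arccos → 61.3°.
The Moon is waxing (0°–180°), so θ = 61.3° directly.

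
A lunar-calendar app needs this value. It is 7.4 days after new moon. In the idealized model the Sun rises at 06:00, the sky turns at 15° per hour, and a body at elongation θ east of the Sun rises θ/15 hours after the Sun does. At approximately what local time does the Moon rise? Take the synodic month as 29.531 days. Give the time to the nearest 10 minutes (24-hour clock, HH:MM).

12:00

The Moon has covered 7.4/29.531 of its cycle, so θ ≈ 360° × 7.4/29.531 = 90.2°.
At 15° of sky rotation per hour, 90.2° corresponds to a 6.01 h lag.
06:00 + 6.014 h ≈ 12:01 → 12:00 to the nearest ten minutes.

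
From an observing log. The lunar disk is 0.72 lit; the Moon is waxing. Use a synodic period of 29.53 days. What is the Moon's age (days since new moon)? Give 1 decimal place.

9.5 days

From f = (1 − cos θ)/2: cos θ = 1 − 2×0.72 = -0.440; arccos → 116.1°.
The Moon is waxing (0°–180°), so θ = 116.1° directly.
At 360°/29.53 d per day, 116.1° corresponds to 9.52 days.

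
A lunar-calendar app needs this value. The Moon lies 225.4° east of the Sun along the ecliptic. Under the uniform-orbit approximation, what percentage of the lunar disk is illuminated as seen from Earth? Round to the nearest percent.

cos 225.4° = (-0.702), so f = (1 − (-0.702))/2 = 0.851, i.e. 85%.

85%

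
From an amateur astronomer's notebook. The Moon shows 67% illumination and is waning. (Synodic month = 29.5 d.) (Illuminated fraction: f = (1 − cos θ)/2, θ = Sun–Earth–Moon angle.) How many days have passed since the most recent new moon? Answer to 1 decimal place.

Invert f = (1 − cos θ)/2 to get cos θ = 1 − 2(0.67) = -0.340, hence θ₀ = arccos -0.340 = 109.9°.
A waning Moon lies in 180°–360°, so θ = 360° − 109.9° = 250.1°.
At 360°/29.5 d per day, 250.1° corresponds to 20.50 days.

20.5 days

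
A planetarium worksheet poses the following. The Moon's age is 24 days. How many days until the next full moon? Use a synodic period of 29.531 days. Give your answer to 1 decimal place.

Full moon occurs at elongation 180°, i.e. at age 29.531 × 180/360 = 14.765 d.
Already past this cycle's full moon; the next is at 14.765 + 29.531 = 44.296 d, so 44.296 − 24 = 20.296 days.

20.3 days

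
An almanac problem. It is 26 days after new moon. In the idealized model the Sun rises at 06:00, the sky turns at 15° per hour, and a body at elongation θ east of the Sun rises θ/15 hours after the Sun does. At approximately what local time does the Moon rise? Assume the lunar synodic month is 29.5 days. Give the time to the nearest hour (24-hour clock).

Elongation θ = 360° × 26/29.5 ≈ 317.3°.
Delay after the Sun = 317.3° / (15°/h) ≈ 21.15 h.
06:00 + 21.15 h ≈ 03:09 → 03:00 to the nearest hour.

03:00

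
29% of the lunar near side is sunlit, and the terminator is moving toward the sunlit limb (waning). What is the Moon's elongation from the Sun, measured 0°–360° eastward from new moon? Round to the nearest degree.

cos θ = 1 − 2f = 0.420, giving a principal value of 65.2°.
Waning ⇒ past full, so θ = 360° − 65.2° = 294.8°.

295°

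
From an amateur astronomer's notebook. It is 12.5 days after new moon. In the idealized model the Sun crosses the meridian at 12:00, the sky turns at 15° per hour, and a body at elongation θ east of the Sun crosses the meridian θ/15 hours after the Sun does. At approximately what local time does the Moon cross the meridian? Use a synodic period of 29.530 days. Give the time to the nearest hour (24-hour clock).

22:00

Elongation θ = 360° × 12.5/29.530 ≈ 152.4°.
The Moon trails the Sun by θ/15 = 152.4/15 ≈ 10.16 hours.
12:00 + 10.16 h ≈ 22:10 → 22:00 to the nearest hour.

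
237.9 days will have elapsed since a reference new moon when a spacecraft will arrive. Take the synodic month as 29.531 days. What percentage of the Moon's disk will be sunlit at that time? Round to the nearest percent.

3%

Reduce mod P: 237.9 − 8×29.531 = 1.65 d into the current lunation.
Phase angle: θ = 360°·(1.65 d)/(29.531 d) = 20.1°.
cos 20.1° = 0.939, so f = (1 − 0.939)/2 = 0.031, so 3%.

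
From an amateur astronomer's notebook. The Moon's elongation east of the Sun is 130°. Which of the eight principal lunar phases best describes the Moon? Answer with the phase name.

The waxing gibbous sector spans roughly 112°–158°; 130° falls inside it.

waxing gibbous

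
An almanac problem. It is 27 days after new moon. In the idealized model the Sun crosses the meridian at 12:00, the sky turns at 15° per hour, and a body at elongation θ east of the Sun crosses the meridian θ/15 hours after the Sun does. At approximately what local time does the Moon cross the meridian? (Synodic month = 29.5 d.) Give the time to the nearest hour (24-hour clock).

The Moon has covered 27/29.5 of its cycle, so θ ≈ 360° × 27/29.5 = 329.5°.
At 15° of sky rotation per hour, 329.5° corresponds to a 21.97 h lag.
12:00 + 21.97 h ≈ 09:58 → 10:00 to the nearest hour.

10:00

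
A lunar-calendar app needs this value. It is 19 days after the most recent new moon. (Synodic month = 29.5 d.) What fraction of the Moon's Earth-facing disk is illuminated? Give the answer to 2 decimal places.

0.81

Phase angle: θ = 360°·(19 d)/(29.5 d) = 231.9°.
Illuminated fraction = (1 − cos 231.9°)/2 = (1 − (-0.618))/2 ≈ 0.809.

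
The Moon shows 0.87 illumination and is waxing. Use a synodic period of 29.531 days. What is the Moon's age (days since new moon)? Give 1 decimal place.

11.3 days

cos θ = 1 − 2f = -0.740, giving a principal value of 137.7°.
Waxing ⇒ before full, so θ = 137.7°.
At 360°/29.531 d per day, 137.7° corresponds to 11.30 days.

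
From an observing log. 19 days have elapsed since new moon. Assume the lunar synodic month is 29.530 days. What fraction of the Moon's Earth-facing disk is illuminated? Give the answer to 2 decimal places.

0.81

Phase angle: θ = 360°·(19 d)/(29.530 d) = 231.6°.
cos 231.6° = (-0.621), so f = (1 − (-0.621))/2 = 0.810.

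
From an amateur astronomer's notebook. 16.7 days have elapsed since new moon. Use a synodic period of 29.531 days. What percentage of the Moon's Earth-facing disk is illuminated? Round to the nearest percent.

96%

The Moon has covered 16.7/29.531 of its cycle, so θ ≈ 360° × 16.7/29.531 = 203.6°.
cos 203.6° = (-0.916), so f = (1 − (-0.916))/2 = 0.958, so 96%.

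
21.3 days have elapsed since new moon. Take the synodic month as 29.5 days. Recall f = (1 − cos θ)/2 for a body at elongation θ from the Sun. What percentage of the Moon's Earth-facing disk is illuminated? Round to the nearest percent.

Phase angle: θ = 360°·(21.3 d)/(29.5 d) = 259.9°.
Illuminated fraction = (1 − cos 259.9°)/2 = (1 − (-0.175))/2 ≈ 0.587, so 59%.

59%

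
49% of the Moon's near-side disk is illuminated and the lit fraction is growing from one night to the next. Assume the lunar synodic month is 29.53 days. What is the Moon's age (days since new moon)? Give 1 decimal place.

cos θ = 1 − 2f = 0.020, giving a principal value of 88.9°.
Waxing ⇒ before full, so θ = 88.9°.
That fraction of the synodic month is 88.9/360 × 29.53 d ≈ 7.29 d.

7.3 days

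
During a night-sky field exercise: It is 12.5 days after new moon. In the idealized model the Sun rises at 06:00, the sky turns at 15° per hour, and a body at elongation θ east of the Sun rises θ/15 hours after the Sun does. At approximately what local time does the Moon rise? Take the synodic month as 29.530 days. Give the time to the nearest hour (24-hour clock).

16:00

Elongation θ = 360° × 12.5/29.530 ≈ 152.4°.
At 15° of sky rotation per hour, 152.4° corresponds to a 10.16 h lag.
06:00 + 10.16 h ≈ 16:10 → 16:00 to the nearest hour.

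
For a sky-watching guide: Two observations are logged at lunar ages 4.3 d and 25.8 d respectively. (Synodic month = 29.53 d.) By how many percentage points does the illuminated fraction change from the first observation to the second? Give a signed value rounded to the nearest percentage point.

First observation: θ = 360°·4.3/29.53 = 52.4°, so f = 0.195.
Second observation: θ = 314.5°, f = 0.149.
Δf = 0.149 − 0.195 = -0.046, i.e. -5 pp.

-5 percentage points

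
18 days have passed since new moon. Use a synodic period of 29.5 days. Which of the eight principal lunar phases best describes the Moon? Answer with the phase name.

waning gibbous

θ ≈ 360° × 18/29.5 = 220°, which falls in the waning gibbous sector.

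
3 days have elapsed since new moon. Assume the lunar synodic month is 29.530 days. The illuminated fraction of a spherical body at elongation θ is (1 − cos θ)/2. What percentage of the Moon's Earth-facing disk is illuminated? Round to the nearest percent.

The Moon has covered 3/29.530 of its cycle, so θ ≈ 360° × 3/29.530 = 36.6°.
Illuminated fraction = (1 − cos 36.6°)/2 = (1 − 0.803)/2 ≈ 0.098, so 10%.

10%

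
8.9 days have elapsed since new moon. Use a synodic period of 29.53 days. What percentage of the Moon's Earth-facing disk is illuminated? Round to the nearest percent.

The Moon has covered 8.9/29.53 of its cycle, so θ ≈ 360° × 8.9/29.53 = 108.5°.
With cos θ = (-0.317), the lit fraction is (1 − (-0.317))/2 ≈ 0.659, so 66%.

66%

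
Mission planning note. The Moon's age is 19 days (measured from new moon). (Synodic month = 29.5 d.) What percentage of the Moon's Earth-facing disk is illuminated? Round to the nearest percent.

81%

The Moon has covered 19/29.5 of its cycle, so θ ≈ 360° × 19/29.5 = 231.9°.
With cos θ = (-0.618), the lit fraction is (1 − (-0.618))/2 ≈ 0.809, so 81%.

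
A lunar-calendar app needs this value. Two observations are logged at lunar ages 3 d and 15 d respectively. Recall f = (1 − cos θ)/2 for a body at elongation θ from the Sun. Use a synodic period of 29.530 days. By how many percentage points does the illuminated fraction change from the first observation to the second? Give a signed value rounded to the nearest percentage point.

First observation: θ = 360°·3/29.530 = 36.6°, so f = 0.098.
Second observation: θ = 182.9°, f = 0.999.
Δf = 0.999 − 0.098 = +0.901, i.e. +90 pp.

+90 pp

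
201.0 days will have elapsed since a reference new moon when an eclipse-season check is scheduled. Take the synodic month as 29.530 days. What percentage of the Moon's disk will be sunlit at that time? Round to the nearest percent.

201.0/29.530 = 6.807 lunations, so 6 complete cycles and 23.82 d into the next.
Phase angle: θ = 360°·(23.82 d)/(29.530 d) = 290.4°.
With cos θ = 0.348, the lit fraction is (1 − 0.348)/2 ≈ 0.326, so 33%.

33%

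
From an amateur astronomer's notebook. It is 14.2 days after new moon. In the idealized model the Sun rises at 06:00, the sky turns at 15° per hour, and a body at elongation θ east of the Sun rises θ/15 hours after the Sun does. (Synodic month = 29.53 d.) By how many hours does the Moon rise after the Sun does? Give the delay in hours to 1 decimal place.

11.5 h

The Moon has covered 14.2/29.53 of its cycle, so θ ≈ 360° × 14.2/29.53 = 173.1°.
The Moon trails the Sun by θ/15 = 173.1/15 ≈ 11.54 hours.
So the Moon rises 11.54 h after the Sun.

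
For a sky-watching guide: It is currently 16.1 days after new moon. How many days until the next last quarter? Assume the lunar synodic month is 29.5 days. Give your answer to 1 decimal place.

Last quarter is 0.75 of the way through the cycle: age 0.75 × 29.5 = 22.125 d.
That is 22.125 − 16.1 = 6.025 days ahead.

6.0 days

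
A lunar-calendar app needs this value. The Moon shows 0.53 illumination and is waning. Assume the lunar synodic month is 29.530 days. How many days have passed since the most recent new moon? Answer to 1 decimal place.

21.9 days

Invert f = (1 − cos θ)/2 to get cos θ = 1 − 2(0.53) = -0.060, hence θ₀ = arccos -0.060 = 93.4°.
Since the Moon is past full (waning), take the reflex angle: θ = 360° − 93.4° = 266.6°.
That fraction of the synodic month is 266.6/360 × 29.530 d ≈ 21.87 d.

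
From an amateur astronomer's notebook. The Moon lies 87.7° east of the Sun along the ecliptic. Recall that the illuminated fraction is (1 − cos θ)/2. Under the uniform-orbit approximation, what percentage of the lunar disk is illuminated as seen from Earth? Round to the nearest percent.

48%

cos 87.7° = 0.040, so f = (1 − 0.040)/2 = 0.480, i.e. 48%.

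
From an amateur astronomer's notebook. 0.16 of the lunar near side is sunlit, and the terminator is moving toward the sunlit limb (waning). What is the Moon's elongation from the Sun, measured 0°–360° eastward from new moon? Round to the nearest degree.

cos θ = 1 − 2f = 0.680, giving a principal value of 47.2°.
A waning Moon lies in 180°–360°, so θ = 360° − 47.2° = 312.8°.

313°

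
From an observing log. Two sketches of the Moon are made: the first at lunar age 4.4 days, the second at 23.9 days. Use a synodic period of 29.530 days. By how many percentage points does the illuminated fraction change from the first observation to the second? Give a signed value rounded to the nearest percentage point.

θ₁ = 360° × 4.4/29.530 = 53.6°, f₁ = (1 − cos θ₁)/2 = 0.204.
θ₂ = 360° × 23.9/29.530 = 291.4°, f₂ = (1 − cos θ₂)/2 = 0.318.
Change = f₂ − f₁ = +0.114 → +11 percentage points.

+11 percentage points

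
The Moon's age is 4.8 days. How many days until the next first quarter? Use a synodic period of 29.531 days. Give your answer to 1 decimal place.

First quarter is 0.25 of the way through the cycle: age 0.25 × 29.531 = 7.383 d.
So 2.583 days remain (7.383 − 4.8).

2.6 days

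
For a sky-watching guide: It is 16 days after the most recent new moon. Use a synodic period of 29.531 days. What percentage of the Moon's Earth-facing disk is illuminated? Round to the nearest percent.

Phase angle: θ = 360°·(16 d)/(29.531 d) = 195.0°.
cos 195.0° = (-0.966), so f = (1 − (-0.966))/2 = 0.983, so 98%.

98%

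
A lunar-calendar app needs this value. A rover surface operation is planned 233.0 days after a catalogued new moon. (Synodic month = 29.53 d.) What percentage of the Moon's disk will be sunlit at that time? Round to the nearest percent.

Reduce mod P: 233.0 − 7×29.53 = 26.29 d into the current lunation.
The Moon has covered 26.29/29.53 of its cycle, so θ ≈ 360° × 26.29/29.53 = 320.5°.
With cos θ = 0.772, the lit fraction is (1 − 0.772)/2 ≈ 0.114, so 11%.

11%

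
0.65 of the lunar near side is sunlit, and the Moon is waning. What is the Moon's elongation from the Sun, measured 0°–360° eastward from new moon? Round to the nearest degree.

253°

From f = (1 − cos θ)/2: cos θ = 1 − 2×0.65 = -0.300; arccos → 107.5°.
A waning Moon lies in 180°–360°, so θ = 360° − 107.5° = 252.5°.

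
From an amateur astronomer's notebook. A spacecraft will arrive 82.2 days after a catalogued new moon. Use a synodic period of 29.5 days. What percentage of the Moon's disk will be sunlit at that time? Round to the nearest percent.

39%

82.2 d spans 2 complete synodic months (2 × 29.5 = 59.00 d) plus 23.20 d.
Elongation θ = 360° × 23.20/29.5 ≈ 283.1°.
cos 283.1° = 0.227, so f = (1 − 0.227)/2 = 0.387, so 39%.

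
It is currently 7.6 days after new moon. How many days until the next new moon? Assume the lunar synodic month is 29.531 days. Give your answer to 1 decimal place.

21.9 days

The next new moon completes the synodic month: 29.531 − 7.6 = 21.931 days.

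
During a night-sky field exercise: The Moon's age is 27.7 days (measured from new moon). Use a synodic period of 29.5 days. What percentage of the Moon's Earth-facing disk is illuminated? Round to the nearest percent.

The Moon has covered 27.7/29.5 of its cycle, so θ ≈ 360° × 27.7/29.5 = 338.0°.
Illuminated fraction = (1 − cos 338.0°)/2 = (1 − 0.927)/2 ≈ 0.036, so 4%.

4%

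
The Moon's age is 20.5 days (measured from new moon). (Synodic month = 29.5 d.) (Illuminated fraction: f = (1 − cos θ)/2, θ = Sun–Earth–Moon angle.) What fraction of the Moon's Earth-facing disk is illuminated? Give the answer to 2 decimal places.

0.67

Elongation θ = 360° × 20.5/29.5 ≈ 250.2°.
Illuminated fraction = (1 − cos 250.2°)/2 = (1 − (-0.339))/2 ≈ 0.670.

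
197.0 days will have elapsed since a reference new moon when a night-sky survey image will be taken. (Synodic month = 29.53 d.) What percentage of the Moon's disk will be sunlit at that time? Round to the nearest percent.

Reduce mod P: 197.0 − 6×29.53 = 19.82 d into the current lunation.
The Moon has covered 19.82/29.53 of its cycle, so θ ≈ 360° × 19.82/29.53 = 241.6°.
cos 241.6° = (-0.475), so f = (1 − (-0.475))/2 = 0.738, so 74%.

74%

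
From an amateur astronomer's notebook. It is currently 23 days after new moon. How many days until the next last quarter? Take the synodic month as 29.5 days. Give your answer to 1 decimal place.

28.6 days

Last quarter occurs at elongation 270°, i.e. at age 29.5 × 270/360 = 22.125 d.
Already past this cycle's last quarter; the next is at 22.125 + 29.5 = 51.625 d, so 51.625 − 23 = 28.625 days.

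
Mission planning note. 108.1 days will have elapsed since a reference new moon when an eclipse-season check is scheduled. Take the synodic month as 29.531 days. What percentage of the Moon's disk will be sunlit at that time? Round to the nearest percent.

77%

108.1/29.531 = 3.661 lunations, so 3 complete cycles and 19.51 d into the next.
Phase angle: θ = 360°·(19.51 d)/(29.531 d) = 237.8°.
With cos θ = (-0.533), the lit fraction is (1 − (-0.533))/2 ≈ 0.766, so 77%.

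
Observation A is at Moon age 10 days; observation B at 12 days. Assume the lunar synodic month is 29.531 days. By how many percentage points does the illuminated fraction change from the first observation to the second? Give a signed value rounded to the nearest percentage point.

+15 percentage points

First observation: θ = 360°·10/29.531 = 121.9°, so f = 0.764.
Second observation: θ = 146.3°, f = 0.916.
Δf = 0.916 − 0.764 = +0.152, i.e. +15 pp.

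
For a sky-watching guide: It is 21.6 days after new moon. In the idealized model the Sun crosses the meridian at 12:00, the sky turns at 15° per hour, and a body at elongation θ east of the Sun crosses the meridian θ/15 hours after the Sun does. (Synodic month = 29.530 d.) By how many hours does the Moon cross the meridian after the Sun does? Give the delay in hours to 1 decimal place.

17.6 h

Elongation θ = 360° × 21.6/29.530 ≈ 263.3°.
Delay after the Sun = 263.3° / (15°/h) ≈ 17.56 h.
So the Moon crosses the meridian 17.56 h after the Sun.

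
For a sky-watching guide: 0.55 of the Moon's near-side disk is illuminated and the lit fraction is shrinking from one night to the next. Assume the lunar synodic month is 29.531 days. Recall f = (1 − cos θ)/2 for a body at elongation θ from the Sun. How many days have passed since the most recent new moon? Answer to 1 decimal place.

21.7 days

Invert f = (1 − cos θ)/2 to get cos θ = 1 − 2(0.55) = -0.100, hence θ₀ = arccos -0.100 = 95.7°.
Since the Moon is past full (waning), take the reflex angle: θ = 360° − 95.7° = 264.3°.
That fraction of the synodic month is 264.3/360 × 29.531 d ≈ 21.68 d.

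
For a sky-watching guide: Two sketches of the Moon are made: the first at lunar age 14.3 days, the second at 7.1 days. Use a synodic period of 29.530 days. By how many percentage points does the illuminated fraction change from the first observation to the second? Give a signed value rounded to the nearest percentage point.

First observation: θ = 360°·14.3/29.530 = 174.3°, so f = 0.998.
Second observation: θ = 86.6°, f = 0.470.
Δf = 0.470 − 0.998 = -0.528, i.e. -53 pp.

-53 pp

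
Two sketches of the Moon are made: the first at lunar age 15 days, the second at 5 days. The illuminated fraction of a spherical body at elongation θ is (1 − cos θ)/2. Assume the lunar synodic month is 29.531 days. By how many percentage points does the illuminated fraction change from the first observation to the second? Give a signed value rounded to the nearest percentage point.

-74 percentage points

θ₁ = 360° × 15/29.531 = 182.9°, f₁ = (1 − cos θ₁)/2 = 0.999.
θ₂ = 360° × 5/29.531 = 61.0°, f₂ = (1 − cos θ₂)/2 = 0.257.
Change = f₂ − f₁ = -0.742 → -74 percentage points.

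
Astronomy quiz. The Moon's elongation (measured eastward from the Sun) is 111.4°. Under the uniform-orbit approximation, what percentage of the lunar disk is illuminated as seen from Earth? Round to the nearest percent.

Half-versine of 111.4°: (1 − (-0.365))/2 = 0.682, i.e. 68%.

68%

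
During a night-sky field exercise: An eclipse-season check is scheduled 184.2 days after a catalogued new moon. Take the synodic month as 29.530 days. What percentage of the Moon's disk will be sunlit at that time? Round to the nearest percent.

Reduce mod P: 184.2 − 6×29.530 = 7.02 d into the current lunation.
The Moon has covered 7.02/29.530 of its cycle, so θ ≈ 360° × 7.02/29.530 = 85.6°.
cos 85.6° = 0.077, so f = (1 − 0.077)/2 = 0.461, so 46%.

46%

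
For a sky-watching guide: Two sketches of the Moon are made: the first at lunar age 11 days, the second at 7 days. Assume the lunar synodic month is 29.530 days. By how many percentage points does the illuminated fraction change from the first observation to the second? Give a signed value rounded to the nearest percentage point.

θ₁ = 360° × 11/29.530 = 134.1°, f₁ = (1 − cos θ₁)/2 = 0.848.
θ₂ = 360° × 7/29.530 = 85.3°, f₂ = (1 − cos θ₂)/2 = 0.459.
Change = f₂ − f₁ = -0.389 → -39 percentage points.

-39 pp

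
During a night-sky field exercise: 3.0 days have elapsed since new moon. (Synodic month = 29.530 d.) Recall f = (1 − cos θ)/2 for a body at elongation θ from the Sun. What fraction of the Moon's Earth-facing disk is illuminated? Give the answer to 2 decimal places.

0.10

Phase angle: θ = 360°·(3.0 d)/(29.530 d) = 36.6°.
cos 36.6° = 0.803, so f = (1 − 0.803)/2 = 0.098.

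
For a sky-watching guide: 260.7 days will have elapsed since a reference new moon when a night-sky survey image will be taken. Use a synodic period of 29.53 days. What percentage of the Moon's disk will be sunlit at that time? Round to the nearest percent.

26%

Reduce mod P: 260.7 − 8×29.53 = 24.46 d into the current lunation.
Phase angle: θ = 360°·(24.46 d)/(29.53 d) = 298.2°.
cos 298.2° = 0.472, so f = (1 − 0.472)/2 = 0.264, so 26%.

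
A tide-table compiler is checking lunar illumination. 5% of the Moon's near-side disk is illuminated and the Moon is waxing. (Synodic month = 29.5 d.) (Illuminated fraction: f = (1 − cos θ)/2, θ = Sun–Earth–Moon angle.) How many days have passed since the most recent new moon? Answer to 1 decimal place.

Invert f = (1 − cos θ)/2 to get cos θ = 1 − 2(0.05) = 0.900, hence θ₀ = arccos 0.900 = 25.8°.
Waxing ⇒ before full, so θ = 25.8°.
Age = 29.5 × 25.8°/360° ≈ 2.12 days.

2.1 days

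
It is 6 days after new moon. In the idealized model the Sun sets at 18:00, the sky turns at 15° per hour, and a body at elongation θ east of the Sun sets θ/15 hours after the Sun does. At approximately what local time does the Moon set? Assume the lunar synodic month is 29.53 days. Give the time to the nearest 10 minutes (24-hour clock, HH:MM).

22:50

Elongation θ = 360° × 6/29.53 ≈ 73.1°.
Delay after the Sun = 73.1° / (15°/h) ≈ 4.88 h.
18:00 + 4.876 h ≈ 22:53 → 22:50 to the nearest ten minutes.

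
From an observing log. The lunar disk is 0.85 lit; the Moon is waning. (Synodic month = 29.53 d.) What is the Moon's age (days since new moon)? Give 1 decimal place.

Invert f = (1 − cos θ)/2 to get cos θ = 1 − 2(0.85) = -0.700, hence θ₀ = arccos -0.700 = 134.4°.
A waning Moon lies in 180°–360°, so θ = 360° − 134.4° = 225.6°.
At 360°/29.53 d per day, 225.6° corresponds to 18.50 days.

18.5 days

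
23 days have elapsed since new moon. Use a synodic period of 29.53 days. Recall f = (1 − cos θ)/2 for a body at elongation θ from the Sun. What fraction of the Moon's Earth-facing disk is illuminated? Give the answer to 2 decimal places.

Elongation θ = 360° × 23/29.53 ≈ 280.4°.
Illuminated fraction = (1 − cos 280.4°)/2 = (1 − 0.180)/2 ≈ 0.410.

0.41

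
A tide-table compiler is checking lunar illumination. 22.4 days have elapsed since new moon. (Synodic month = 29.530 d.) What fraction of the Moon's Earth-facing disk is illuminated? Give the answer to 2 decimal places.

0.47

The Moon has covered 22.4/29.530 of its cycle, so θ ≈ 360° × 22.4/29.530 = 273.1°.
Illuminated fraction = (1 − cos 273.1°)/2 = (1 − 0.054)/2 ≈ 0.473.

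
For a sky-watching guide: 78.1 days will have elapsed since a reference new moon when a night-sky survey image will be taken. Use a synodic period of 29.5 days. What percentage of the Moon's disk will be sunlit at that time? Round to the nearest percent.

Reduce mod P: 78.1 − 2×29.5 = 19.10 d into the current lunation.
Phase angle: θ = 360°·(19.10 d)/(29.5 d) = 233.1°.
With cos θ = (-0.601), the lit fraction is (1 − (-0.601))/2 ≈ 0.800, so 80%.

80%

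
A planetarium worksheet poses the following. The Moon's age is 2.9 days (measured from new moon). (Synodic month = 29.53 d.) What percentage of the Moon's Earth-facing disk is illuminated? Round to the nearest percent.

9%

Phase angle: θ = 360°·(2.9 d)/(29.53 d) = 35.4°.
With cos θ = 0.816, the lit fraction is (1 − 0.816)/2 ≈ 0.092, so 9%.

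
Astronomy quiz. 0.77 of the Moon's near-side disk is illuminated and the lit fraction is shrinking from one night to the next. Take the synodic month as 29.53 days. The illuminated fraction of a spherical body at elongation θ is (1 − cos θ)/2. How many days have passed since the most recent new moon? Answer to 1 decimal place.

From f = (1 − cos θ)/2: cos θ = 1 − 2×0.77 = -0.540; arccos → 122.7°.
A waning Moon lies in 180°–360°, so θ = 360° − 122.7° = 237.3°.
That fraction of the synodic month is 237.3/360 × 29.53 d ≈ 19.47 d.

19.5 days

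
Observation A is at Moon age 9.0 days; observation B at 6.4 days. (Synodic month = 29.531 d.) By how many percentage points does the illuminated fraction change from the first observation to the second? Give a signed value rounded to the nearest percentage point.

-27 percentage points

First observation: θ = 360°·9.0/29.531 = 109.7°, so f = 0.669.
Second observation: θ = 78.0°, f = 0.396.
Δf = 0.396 − 0.669 = -0.272, i.e. -27 pp.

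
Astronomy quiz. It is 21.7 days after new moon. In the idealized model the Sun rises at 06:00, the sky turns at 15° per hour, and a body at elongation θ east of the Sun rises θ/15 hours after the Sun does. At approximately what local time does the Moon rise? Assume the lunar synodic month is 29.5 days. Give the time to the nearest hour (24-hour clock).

Elongation θ = 360° × 21.7/29.5 ≈ 264.8°.
At 15° of sky rotation per hour, 264.8° corresponds to a 17.65 h lag.
06:00 + 17.65 h ≈ 23:39 → 00:00 to the nearest hour.

00:00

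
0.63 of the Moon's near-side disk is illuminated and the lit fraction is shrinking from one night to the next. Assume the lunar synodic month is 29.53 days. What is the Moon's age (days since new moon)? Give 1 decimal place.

From f = (1 − cos θ)/2: cos θ = 1 − 2×0.63 = -0.260; arccos → 105.1°.
Waning ⇒ past full, so θ = 360° − 105.1° = 254.9°.
Age = 29.53 × 254.9°/360° ≈ 20.91 days.

20.9 days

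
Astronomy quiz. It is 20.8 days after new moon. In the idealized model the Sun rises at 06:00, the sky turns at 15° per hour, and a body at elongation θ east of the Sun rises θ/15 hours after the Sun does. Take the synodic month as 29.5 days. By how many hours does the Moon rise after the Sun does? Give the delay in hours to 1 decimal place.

16.9 h

Phase angle: θ = 360°·(20.8 d)/(29.5 d) = 253.8°.
Delay after the Sun = 253.8° / (15°/h) ≈ 16.92 h.
So the Moon rises 16.92 h after the Sun.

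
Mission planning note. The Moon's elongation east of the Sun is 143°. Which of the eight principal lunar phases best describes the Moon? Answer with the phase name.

waxing gibbous

The waxing gibbous sector spans roughly 112°–158°; 143° falls inside it.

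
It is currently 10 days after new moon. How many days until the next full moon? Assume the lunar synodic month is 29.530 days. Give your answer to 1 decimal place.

Full moon occurs at elongation 180°, i.e. at age 29.530 × 180/360 = 14.765 d.
That is 14.765 − 10 = 4.765 days ahead.

4.8 days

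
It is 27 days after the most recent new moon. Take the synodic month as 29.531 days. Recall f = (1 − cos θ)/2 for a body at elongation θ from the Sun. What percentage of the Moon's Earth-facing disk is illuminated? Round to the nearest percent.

Phase angle: θ = 360°·(27 d)/(29.531 d) = 329.1°.
With cos θ = 0.858, the lit fraction is (1 − 0.858)/2 ≈ 0.071, so 7%.

7%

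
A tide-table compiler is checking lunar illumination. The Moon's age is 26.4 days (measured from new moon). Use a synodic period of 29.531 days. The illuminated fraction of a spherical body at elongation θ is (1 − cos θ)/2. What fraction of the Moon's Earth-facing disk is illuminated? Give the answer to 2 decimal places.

The Moon has covered 26.4/29.531 of its cycle, so θ ≈ 360° × 26.4/29.531 = 321.8°.
cos 321.8° = 0.786, so f = (1 − 0.786)/2 = 0.107.

0.11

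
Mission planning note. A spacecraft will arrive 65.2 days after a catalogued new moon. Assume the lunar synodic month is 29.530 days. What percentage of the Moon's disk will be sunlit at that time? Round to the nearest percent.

37%

65.2/29.530 = 2.208 lunations, so 2 complete cycles and 6.14 d into the next.
Elongation θ = 360° × 6.14/29.530 ≈ 74.9°.
cos 74.9° = 0.261, so f = (1 − 0.261)/2 = 0.369, so 37%.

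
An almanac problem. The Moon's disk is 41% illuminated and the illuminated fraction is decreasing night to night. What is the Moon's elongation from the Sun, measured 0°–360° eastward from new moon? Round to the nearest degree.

From f = (1 − cos θ)/2: cos θ = 1 − 2×0.41 = 0.180; arccos → 79.6°.
Waning ⇒ past full, so θ = 360° − 79.6° = 280.4°.

280°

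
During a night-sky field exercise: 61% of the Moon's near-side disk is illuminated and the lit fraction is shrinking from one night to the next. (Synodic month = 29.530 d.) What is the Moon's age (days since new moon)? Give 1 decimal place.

From f = (1 − cos θ)/2: cos θ = 1 − 2×0.61 = -0.220; arccos → 102.7°.
Waning ⇒ past full, so θ = 360° − 102.7° = 257.3°.
At 360°/29.530 d per day, 257.3° corresponds to 21.11 days.

21.1 days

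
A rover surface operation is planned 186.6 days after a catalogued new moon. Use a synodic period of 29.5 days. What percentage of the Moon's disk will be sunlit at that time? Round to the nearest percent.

Reduce mod P: 186.6 − 6×29.5 = 9.60 d into the current lunation.
The Moon has covered 9.60/29.5 of its cycle, so θ ≈ 360° × 9.60/29.5 = 117.2°.
With cos θ = (-0.456), the lit fraction is (1 − (-0.456))/2 ≈ 0.728, so 73%.

73%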